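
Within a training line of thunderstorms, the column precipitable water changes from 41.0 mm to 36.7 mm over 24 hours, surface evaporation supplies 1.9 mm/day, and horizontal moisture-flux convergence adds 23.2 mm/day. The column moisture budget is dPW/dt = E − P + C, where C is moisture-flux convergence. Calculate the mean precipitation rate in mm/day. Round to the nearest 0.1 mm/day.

P ≈ 29.4 mm/day

dPW/dt = (36.7 − 41.0) mm / (24/24 day) = -4.300 mm/day.
P = E + C − dPW/dt = 1.9 + (23.2) − (-4.300) = 29.4 mm/day.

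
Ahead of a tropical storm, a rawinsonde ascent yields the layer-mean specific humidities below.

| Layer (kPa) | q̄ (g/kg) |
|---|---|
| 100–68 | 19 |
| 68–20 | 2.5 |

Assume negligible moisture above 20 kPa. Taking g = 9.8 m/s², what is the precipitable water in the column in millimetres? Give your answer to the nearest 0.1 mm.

PW ≈ 74.3 mm

Precipitable water is the column-integrated vapour mass per unit area: PW = (1/g) Σ q̄ Δp, with q in kg/kg and Δp in Pa (1 kg/m² of water = 1 mm).
Layer 100–68 kPa: Δp = 320 hPa = 32000 Pa, q̄ = 0.019 kg/kg → 0.019 × 32000 / 9.8 = 62.04 mm
Layer 68–20 kPa: Δp = 480 hPa = 48000 Pa, q̄ = 0.0025 kg/kg → 0.0025 × 48000 / 9.8 = 12.24 mm
PW = 62.04 + 12.24 = 74.28 ≈ 74.3 mm.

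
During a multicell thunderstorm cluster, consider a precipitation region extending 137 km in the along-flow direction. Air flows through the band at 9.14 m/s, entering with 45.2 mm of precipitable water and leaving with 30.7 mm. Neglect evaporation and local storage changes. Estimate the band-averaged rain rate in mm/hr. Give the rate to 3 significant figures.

Column moisture flux per unit crosswind length is F = V × PW.
Inflow: F_in = 9.14 × 45.2 = 413.128 mm·m/s
Outflow: F_out = 9.14 × 30.7 = 280.598 mm·m/s
Steady-state rate R = (F_in − F_out)/L = (413.128 − 280.598) / 137000 m = 9.674e-04 mm/s.
R = 9.674e-04 × 3600 = 3.48 mm/hr.

R ≈ 3.48 mm/hr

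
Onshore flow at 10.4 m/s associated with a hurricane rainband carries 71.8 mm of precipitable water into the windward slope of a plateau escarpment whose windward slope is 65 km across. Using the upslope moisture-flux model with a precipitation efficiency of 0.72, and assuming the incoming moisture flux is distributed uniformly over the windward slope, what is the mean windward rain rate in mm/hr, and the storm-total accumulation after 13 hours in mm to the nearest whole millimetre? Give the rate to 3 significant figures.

R ≈ 29.8 mm/hr; total ≈ 387 mm

Incoming column moisture flux per unit ridge length: F = V × PW = 10.4 × 71.8 = 746.72 mm·m/s.
Spread over the 65 km slope with efficiency ε = 0.72: R = ε·F/W = 0.72 × 746.72 / 65000 m = 8.271e-03 mm/s.
R = 8.271e-03 × 3600 = 29.8 mm/hr.
Over 13 h: total = 29.8 × 13 = 387.4 ≈ 387 mm.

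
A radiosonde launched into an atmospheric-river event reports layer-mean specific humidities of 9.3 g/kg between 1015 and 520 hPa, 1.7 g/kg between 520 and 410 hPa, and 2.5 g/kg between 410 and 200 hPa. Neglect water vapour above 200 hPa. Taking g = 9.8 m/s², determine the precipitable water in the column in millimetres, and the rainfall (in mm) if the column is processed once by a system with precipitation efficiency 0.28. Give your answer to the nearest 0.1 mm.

PW ≈ 54.2 mm; rainfall ≈ 15.2 mm

Precipitable water is the column-integrated vapour mass per unit area: PW = (1/g) Σ q̄ Δp, with q in kg/kg and Δp in Pa (1 kg/m² of water = 1 mm).
Layer 1015–520 hPa: Δp = 495 hPa = 49500 Pa, q̄ = 0.0093 kg/kg → 0.0093 × 49500 / 9.8 = 46.97 mm
Layer 520–410 hPa: Δp = 110 hPa = 11000 Pa, q̄ = 0.0017 kg/kg → 0.0017 × 11000 / 9.8 = 1.91 mm
Layer 410–200 hPa: Δp = 210 hPa = 21000 Pa, q̄ = 0.0025 kg/kg → 0.0025 × 21000 / 9.8 = 5.36 mm
PW = 46.97 + 1.91 + 5.36 = 54.24 ≈ 54.2 mm.
Rainfall = ε × PW = 0.28 × 54.2 = 15.2 mm.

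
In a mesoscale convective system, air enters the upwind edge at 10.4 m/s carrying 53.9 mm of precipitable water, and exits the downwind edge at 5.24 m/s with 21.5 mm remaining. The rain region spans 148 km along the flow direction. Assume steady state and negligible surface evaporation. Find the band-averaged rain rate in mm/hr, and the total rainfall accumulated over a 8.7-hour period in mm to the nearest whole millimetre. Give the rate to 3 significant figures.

Column moisture flux per unit crosswind length is F = V × PW.
Inflow: F_in = 10.4 × 53.9 = 560.56 mm·m/s
Outflow: F_out = 5.24 × 21.5 = 112.66 mm·m/s
Steady-state rate R = (F_in − F_out)/L = (560.56 − 112.66) / 148000 m = 3.026e-03 mm/s.
R = 3.026e-03 × 3600 = 10.9 mm/hr.
Over 8.7 h: total = 10.9 × 8.7 = 94.83 ≈ 95 mm.

R ≈ 10.9 mm/hr; total ≈ 95 mm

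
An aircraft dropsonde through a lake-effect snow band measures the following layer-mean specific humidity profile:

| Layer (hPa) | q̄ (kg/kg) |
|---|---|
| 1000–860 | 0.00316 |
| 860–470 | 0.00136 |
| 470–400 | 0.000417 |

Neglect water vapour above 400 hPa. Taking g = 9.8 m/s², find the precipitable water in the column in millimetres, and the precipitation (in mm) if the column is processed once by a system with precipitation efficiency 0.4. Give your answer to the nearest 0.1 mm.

Precipitable water is the column-integrated vapour mass per unit area: PW = (1/g) Σ q̄ Δp, with q in kg/kg and Δp in Pa (1 kg/m² of water = 1 mm).
Layer 1000–860 hPa: Δp = 140 hPa = 14000 Pa, q̄ = 0.00316 kg/kg → 0.00316 × 14000 / 9.8 = 4.51 mm
Layer 860–470 hPa: Δp = 390 hPa = 39000 Pa, q̄ = 0.00136 kg/kg → 0.00136 × 39000 / 9.8 = 5.41 mm
Layer 470–400 hPa: Δp = 70 hPa = 7000 Pa, q̄ = 0.000417 kg/kg → 0.000417 × 7000 / 9.8 = 0.30 mm
PW = 4.51 + 5.41 + 0.30 = 10.22 ≈ 10.2 mm.
Precipitation = ε × PW = 0.4 × 10.2 = 4.1 mm.

PW ≈ 10.2 mm; precipitation ≈ 4.1 mm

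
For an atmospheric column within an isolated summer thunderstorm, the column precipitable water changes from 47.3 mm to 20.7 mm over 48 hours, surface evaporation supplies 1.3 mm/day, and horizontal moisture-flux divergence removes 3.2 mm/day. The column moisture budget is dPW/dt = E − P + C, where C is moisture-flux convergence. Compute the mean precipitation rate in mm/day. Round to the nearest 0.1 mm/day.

dPW/dt = (20.7 − 47.3) mm / (48/24 day) = -13.300 mm/day.
P = E + C − dPW/dt = 1.3 + (-3.2) − (-13.300) = 11.4 mm/day.

P ≈ 11.4 mm/day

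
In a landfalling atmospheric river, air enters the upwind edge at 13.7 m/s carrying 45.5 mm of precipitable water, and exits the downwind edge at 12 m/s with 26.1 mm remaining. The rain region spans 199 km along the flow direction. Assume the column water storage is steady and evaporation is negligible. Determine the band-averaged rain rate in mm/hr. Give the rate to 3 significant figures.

R ≈ 5.61 mm/hr

Column moisture flux per unit crosswind length is F = V × PW.
Inflow: F_in = 13.7 × 45.5 = 623.35 mm·m/s
Outflow: F_out = 12 × 26.1 = 313.2 mm·m/s
Steady-state rate R = (F_in − F_out)/L = (623.35 − 313.2) / 199000 m = 1.559e-03 mm/s.
R = 1.559e-03 × 3600 = 5.61 mm/hr.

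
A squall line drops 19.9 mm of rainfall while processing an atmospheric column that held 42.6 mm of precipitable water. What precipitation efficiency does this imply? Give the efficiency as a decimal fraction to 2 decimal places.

ε = rainfall / PW = 19.9 / 42.6 = 0.47.

ε ≈ 0.47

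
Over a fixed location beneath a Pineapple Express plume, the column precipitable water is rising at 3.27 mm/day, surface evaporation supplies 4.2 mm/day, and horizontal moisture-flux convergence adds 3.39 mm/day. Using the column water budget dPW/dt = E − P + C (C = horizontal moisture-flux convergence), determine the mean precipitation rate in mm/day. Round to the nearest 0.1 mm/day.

P ≈ 4.3 mm/day

dPW/dt = +3.27 mm/day.
P = E + C − dPW/dt = 4.2 + (3.39) − (+3.27) = 4.3 mm/day.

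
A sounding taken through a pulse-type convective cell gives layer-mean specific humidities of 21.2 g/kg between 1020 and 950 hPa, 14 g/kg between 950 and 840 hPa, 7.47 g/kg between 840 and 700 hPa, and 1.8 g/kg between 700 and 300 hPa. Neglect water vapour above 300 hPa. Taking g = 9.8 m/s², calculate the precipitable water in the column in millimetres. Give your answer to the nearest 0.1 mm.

PW ≈ 48.9 mm

Precipitable water is the column-integrated vapour mass per unit area: PW = (1/g) Σ q̄ Δp, with q in kg/kg and Δp in Pa (1 kg/m² of water = 1 mm).
Layer 1020–950 hPa: Δp = 70 hPa = 7000 Pa, q̄ = 0.0212 kg/kg → 0.0212 × 7000 / 9.8 = 15.14 mm
Layer 950–840 hPa: Δp = 110 hPa = 11000 Pa, q̄ = 0.014 kg/kg → 0.014 × 11000 / 9.8 = 15.71 mm
Layer 840–700 hPa: Δp = 140 hPa = 14000 Pa, q̄ = 0.00747 kg/kg → 0.00747 × 14000 / 9.8 = 10.67 mm
Layer 700–300 hPa: Δp = 400 hPa = 40000 Pa, q̄ = 0.0018 kg/kg → 0.0018 × 40000 / 9.8 = 7.35 mm
PW = 15.14 + 15.71 + 10.67 + 7.35 = 48.87 ≈ 48.9 mm.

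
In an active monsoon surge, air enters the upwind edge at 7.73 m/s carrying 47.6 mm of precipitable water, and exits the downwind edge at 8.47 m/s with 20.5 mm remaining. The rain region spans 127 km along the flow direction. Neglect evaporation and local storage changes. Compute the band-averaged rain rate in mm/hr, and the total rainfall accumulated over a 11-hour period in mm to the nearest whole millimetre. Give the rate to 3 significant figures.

Column moisture flux per unit crosswind length is F = V × PW.
Inflow: F_in = 7.73 × 47.6 = 367.948 mm·m/s
Outflow: F_out = 8.47 × 20.5 = 173.635 mm·m/s
Steady-state rate R = (F_in − F_out)/L = (367.948 − 173.635) / 127000 m = 1.530e-03 mm/s.
R = 1.530e-03 × 3600 = 5.51 mm/hr.
Over 11 h: total = 5.51 × 11 = 60.61 ≈ 61 mm.

R ≈ 5.51 mm/hr; total ≈ 61 mm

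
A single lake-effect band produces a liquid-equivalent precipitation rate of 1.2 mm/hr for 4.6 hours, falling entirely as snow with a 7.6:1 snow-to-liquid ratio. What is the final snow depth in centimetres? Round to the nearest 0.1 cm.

snow depth ≈ 4.2 cm

Liquid-equivalent depth = 1.2 × 4.6 = 5.52 mm.
Snow depth = 5.52 mm × 7.6 = 41.952 mm = 4.2 cm.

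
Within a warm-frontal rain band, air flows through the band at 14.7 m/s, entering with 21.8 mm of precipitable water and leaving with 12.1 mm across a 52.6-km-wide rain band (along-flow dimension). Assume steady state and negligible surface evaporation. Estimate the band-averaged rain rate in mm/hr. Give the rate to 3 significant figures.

Column moisture flux per unit crosswind length is F = V × PW.
Inflow: F_in = 14.7 × 21.8 = 320.46 mm·m/s
Outflow: F_out = 14.7 × 12.1 = 177.87 mm·m/s
Steady-state rate R = (F_in − F_out)/L = (320.46 − 177.87) / 52600 m = 2.711e-03 mm/s.
R = 2.711e-03 × 3600 = 9.76 mm/hr.

R ≈ 9.76 mm/hr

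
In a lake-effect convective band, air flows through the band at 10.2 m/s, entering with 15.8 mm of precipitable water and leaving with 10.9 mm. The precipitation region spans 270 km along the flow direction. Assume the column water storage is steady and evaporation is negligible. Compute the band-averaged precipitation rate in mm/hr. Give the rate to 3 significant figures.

R ≈ 0.666 mm/hr

Column moisture flux per unit crosswind length is F = V × PW.
Inflow: F_in = 10.2 × 15.8 = 161.16 mm·m/s
Outflow: F_out = 10.2 × 10.9 = 111.18 mm·m/s
Steady-state rate R = (F_in − F_out)/L = (161.16 − 111.18) / 270000 m = 1.851e-04 mm/s.
R = 1.851e-04 × 3600 = 0.666 mm/hr.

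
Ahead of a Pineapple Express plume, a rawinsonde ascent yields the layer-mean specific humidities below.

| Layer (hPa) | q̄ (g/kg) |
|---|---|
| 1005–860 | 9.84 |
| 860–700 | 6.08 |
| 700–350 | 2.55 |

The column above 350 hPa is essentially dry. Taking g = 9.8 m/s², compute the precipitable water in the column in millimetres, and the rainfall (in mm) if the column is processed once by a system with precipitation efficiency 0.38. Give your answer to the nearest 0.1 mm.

Precipitable water is the column-integrated vapour mass per unit area: PW = (1/g) Σ q̄ Δp, with q in kg/kg and Δp in Pa (1 kg/m² of water = 1 mm).
Layer 1005–860 hPa: Δp = 145 hPa = 14500 Pa, q̄ = 0.00984 kg/kg → 0.00984 × 14500 / 9.8 = 14.56 mm
Layer 860–700 hPa: Δp = 160 hPa = 16000 Pa, q̄ = 0.00608 kg/kg → 0.00608 × 16000 / 9.8 = 9.93 mm
Layer 700–350 hPa: Δp = 350 hPa = 35000 Pa, q̄ = 0.00255 kg/kg → 0.00255 × 35000 / 9.8 = 9.11 mm
PW = 14.56 + 9.93 + 9.11 = 33.60 ≈ 33.6 mm.
Rainfall = ε × PW = 0.38 × 33.6 = 12.8 mm.

PW ≈ 33.6 mm; rainfall ≈ 12.8 mm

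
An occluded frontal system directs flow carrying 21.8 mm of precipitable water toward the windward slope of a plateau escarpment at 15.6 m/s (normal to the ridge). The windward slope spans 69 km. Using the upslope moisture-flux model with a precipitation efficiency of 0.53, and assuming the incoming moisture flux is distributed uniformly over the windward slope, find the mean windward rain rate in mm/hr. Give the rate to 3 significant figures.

Incoming column moisture flux per unit ridge length: F = V × PW = 15.6 × 21.8 = 340.08 mm·m/s.
Spread over the 69 km slope with efficiency ε = 0.53: R = ε·F/W = 0.53 × 340.08 / 69000 m = 2.612e-03 mm/s.
R = 2.612e-03 × 3600 = 9.40 mm/hr.

R ≈ 9.40 mm/hr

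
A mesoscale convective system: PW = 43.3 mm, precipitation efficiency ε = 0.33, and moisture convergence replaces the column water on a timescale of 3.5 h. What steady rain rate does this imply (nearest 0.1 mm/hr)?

R ≈ 4.1 mm/hr

Each overturning extracts ε × PW = 0.33 × 43.3 = 14.289 mm.
Rate = ε·PW / τ = 14.289 / 3.5 h = 4.1 mm/hr.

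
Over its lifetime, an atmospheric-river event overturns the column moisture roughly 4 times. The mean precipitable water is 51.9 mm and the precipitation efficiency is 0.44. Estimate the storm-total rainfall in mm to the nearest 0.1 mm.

Each cycle deposits ε × PW = 0.44 × 51.9 = 22.836 mm.
Over 4 cycles: 4 × 22.836 = 91.3 mm.

rainfall ≈ 91.3 mm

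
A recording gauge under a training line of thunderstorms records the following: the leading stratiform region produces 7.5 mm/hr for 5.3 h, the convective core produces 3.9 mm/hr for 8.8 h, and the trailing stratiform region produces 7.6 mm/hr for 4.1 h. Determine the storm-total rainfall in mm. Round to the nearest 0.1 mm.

Total = Σ Rᵢ Δtᵢ = 7.5 × 5.3 + 3.9 × 8.8 + 7.6 × 4.1
      = 39.75 + 34.32 + 31.16 = 105.2 mm.

total ≈ 105.2 mm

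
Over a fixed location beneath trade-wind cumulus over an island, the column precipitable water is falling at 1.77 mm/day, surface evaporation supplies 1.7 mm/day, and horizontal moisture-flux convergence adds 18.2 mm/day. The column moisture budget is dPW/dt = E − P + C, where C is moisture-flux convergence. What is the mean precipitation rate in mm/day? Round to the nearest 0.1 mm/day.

P ≈ 21.7 mm/day

dPW/dt = -1.77 mm/day.
P = E + C − dPW/dt = 1.7 + (18.2) − (-1.77) = 21.7 mm/day.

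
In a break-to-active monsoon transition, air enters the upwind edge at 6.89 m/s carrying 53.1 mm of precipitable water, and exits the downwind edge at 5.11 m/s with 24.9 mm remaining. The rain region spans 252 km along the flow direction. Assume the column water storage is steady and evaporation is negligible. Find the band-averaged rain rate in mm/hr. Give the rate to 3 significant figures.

Column moisture flux per unit crosswind length is F = V × PW.
Inflow: F_in = 6.89 × 53.1 = 365.859 mm·m/s
Outflow: F_out = 5.11 × 24.9 = 127.239 mm·m/s
Steady-state rate R = (F_in − F_out)/L = (365.859 − 127.239) / 252000 m = 9.469e-04 mm/s.
R = 9.469e-04 × 3600 = 3.41 mm/hr.

R ≈ 3.41 mm/hr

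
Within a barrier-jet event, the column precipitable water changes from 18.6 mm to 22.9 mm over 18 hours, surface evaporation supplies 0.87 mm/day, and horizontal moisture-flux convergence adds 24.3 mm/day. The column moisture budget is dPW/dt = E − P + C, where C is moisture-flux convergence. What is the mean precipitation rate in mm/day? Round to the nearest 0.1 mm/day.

dPW/dt = (22.9 − 18.6) mm / (18/24 day) = +5.733 mm/day.
P = E + C − dPW/dt = 0.87 + (24.3) − (+5.733) = 19.4 mm/day.

P ≈ 19.4 mm/day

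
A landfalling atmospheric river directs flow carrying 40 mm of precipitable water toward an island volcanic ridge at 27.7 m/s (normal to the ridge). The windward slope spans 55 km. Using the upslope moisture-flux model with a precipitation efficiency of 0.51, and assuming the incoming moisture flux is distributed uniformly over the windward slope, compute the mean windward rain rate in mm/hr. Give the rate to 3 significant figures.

R ≈ 37.0 mm/hr

Incoming column moisture flux per unit ridge length: F = V × PW = 27.7 × 40 = 1108 mm·m/s.
Spread over the 55 km slope with efficiency ε = 0.51: R = ε·F/W = 0.51 × 1108 / 55000 m = 1.027e-02 mm/s.
R = 1.027e-02 × 3600 = 37.0 mm/hr.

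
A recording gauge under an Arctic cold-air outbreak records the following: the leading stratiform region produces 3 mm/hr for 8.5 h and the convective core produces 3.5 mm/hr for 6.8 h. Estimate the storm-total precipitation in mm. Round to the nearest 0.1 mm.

total ≈ 49.3 mm

Total = Σ Rᵢ Δtᵢ = 3 × 8.5 + 3.5 × 6.8
      = 25.5 + 23.8 = 49.3 mm.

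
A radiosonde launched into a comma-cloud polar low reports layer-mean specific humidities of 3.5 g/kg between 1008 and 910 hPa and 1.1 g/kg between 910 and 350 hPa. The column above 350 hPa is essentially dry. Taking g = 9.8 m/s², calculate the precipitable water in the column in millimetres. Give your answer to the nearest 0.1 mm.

Precipitable water is the column-integrated vapour mass per unit area: PW = (1/g) Σ q̄ Δp, with q in kg/kg and Δp in Pa (1 kg/m² of water = 1 mm).
Layer 1008–910 hPa: Δp = 98 hPa = 9800 Pa, q̄ = 0.0035 kg/kg → 0.0035 × 9800 / 9.8 = 3.50 mm
Layer 910–350 hPa: Δp = 560 hPa = 56000 Pa, q̄ = 0.0011 kg/kg → 0.0011 × 56000 / 9.8 = 6.29 mm
PW = 3.50 + 6.29 = 9.79 ≈ 9.8 mm.

PW ≈ 9.8 mm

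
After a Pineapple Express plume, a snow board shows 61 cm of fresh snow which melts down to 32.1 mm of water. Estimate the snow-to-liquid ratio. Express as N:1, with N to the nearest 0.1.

ratio ≈ 19.0

Ratio = snow depth / SWE = 610 mm / 32.1 mm = 19.0, i.e. 19.0:1.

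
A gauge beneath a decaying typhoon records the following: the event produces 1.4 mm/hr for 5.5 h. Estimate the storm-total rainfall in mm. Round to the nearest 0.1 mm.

total ≈ 7.7 mm

Total = Σ Rᵢ Δtᵢ = 1.4 × 5.5
      = 7.7 = 7.7 mm.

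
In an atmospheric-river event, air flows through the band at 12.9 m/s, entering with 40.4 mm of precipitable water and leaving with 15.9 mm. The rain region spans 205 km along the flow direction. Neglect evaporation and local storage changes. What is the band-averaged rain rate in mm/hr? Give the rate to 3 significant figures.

Column moisture flux per unit crosswind length is F = V × PW.
Inflow: F_in = 12.9 × 40.4 = 521.16 mm·m/s
Outflow: F_out = 12.9 × 15.9 = 205.11 mm·m/s
Steady-state rate R = (F_in − F_out)/L = (521.16 − 205.11) / 205000 m = 1.542e-03 mm/s.
R = 1.542e-03 × 3600 = 5.55 mm/hr.

R ≈ 5.55 mm/hr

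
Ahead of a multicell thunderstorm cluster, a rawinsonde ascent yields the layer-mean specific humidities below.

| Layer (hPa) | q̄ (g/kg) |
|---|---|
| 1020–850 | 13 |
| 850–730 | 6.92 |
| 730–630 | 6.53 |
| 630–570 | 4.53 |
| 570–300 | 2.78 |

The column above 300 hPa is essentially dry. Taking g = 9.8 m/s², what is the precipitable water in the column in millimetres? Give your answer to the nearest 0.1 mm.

Precipitable water is the column-integrated vapour mass per unit area: PW = (1/g) Σ q̄ Δp, with q in kg/kg and Δp in Pa (1 kg/m² of water = 1 mm).
Layer 1020–850 hPa: Δp = 170 hPa = 17000 Pa, q̄ = 0.013 kg/kg → 0.013 × 17000 / 9.8 = 22.55 mm
Layer 850–730 hPa: Δp = 120 hPa = 12000 Pa, q̄ = 0.00692 kg/kg → 0.00692 × 12000 / 9.8 = 8.47 mm
Layer 730–630 hPa: Δp = 100 hPa = 10000 Pa, q̄ = 0.00653 kg/kg → 0.00653 × 10000 / 9.8 = 6.66 mm
Layer 630–570 hPa: Δp = 60 hPa = 6000 Pa, q̄ = 0.00453 kg/kg → 0.00453 × 6000 / 9.8 = 2.77 mm
Layer 570–300 hPa: Δp = 270 hPa = 27000 Pa, q̄ = 0.00278 kg/kg → 0.00278 × 27000 / 9.8 = 7.66 mm
PW = 22.55 + 8.47 + 6.66 + 2.77 + 7.66 = 48.11 ≈ 48.1 mm.

PW ≈ 48.1 mm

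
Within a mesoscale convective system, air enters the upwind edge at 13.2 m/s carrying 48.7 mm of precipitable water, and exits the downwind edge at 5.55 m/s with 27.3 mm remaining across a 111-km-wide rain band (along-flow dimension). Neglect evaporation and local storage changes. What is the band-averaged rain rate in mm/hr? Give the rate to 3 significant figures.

Column moisture flux per unit crosswind length is F = V × PW.
Inflow: F_in = 13.2 × 48.7 = 642.84 mm·m/s
Outflow: F_out = 5.55 × 27.3 = 151.515 mm·m/s
Steady-state rate R = (F_in − F_out)/L = (642.84 − 151.515) / 111000 m = 4.426e-03 mm/s.
R = 4.426e-03 × 3600 = 15.9 mm/hr.

R ≈ 15.9 mm/hr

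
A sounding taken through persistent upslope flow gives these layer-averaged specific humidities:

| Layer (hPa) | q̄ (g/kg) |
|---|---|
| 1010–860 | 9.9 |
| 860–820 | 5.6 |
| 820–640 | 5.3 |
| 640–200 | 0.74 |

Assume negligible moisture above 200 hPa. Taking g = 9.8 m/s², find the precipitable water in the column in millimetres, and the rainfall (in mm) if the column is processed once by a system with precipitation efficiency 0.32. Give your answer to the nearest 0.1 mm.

PW ≈ 30.5 mm; rainfall ≈ 9.8 mm

Precipitable water is the column-integrated vapour mass per unit area: PW = (1/g) Σ q̄ Δp, with q in kg/kg and Δp in Pa (1 kg/m² of water = 1 mm).
Layer 1010–860 hPa: Δp = 150 hPa = 15000 Pa, q̄ = 0.0099 kg/kg → 0.0099 × 15000 / 9.8 = 15.15 mm
Layer 860–820 hPa: Δp = 40 hPa = 4000 Pa, q̄ = 0.0056 kg/kg → 0.0056 × 4000 / 9.8 = 2.29 mm
Layer 820–640 hPa: Δp = 180 hPa = 18000 Pa, q̄ = 0.0053 kg/kg → 0.0053 × 18000 / 9.8 = 9.73 mm
Layer 640–200 hPa: Δp = 440 hPa = 44000 Pa, q̄ = 0.00074 kg/kg → 0.00074 × 44000 / 9.8 = 3.32 mm
PW = 15.15 + 2.29 + 9.73 + 3.32 = 30.49 ≈ 30.5 mm.
Rainfall = ε × PW = 0.32 × 30.5 = 9.8 mm.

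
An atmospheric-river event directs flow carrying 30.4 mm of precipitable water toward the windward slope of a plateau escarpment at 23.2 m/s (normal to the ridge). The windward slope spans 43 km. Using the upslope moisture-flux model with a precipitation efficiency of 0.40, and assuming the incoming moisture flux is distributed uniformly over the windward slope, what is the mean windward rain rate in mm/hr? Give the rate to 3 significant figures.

R ≈ 23.6 mm/hr

Incoming column moisture flux per unit ridge length: F = V × PW = 23.2 × 30.4 = 705.28 mm·m/s.
Spread over the 43 km slope with efficiency ε = 0.40: R = ε·F/W = 0.40 × 705.28 / 43000 m = 6.561e-03 mm/s.
R = 6.561e-03 × 3600 = 23.6 mm/hr.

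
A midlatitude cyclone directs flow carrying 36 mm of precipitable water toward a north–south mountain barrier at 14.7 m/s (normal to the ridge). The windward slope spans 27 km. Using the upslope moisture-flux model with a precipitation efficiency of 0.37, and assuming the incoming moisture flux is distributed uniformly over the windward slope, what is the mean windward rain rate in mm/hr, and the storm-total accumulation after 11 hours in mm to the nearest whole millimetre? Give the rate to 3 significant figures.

R ≈ 26.1 mm/hr; total ≈ 287 mm

Incoming column moisture flux per unit ridge length: F = V × PW = 14.7 × 36 = 529.2 mm·m/s.
Spread over the 27 km slope with efficiency ε = 0.37: R = ε·F/W = 0.37 × 529.2 / 27000 m = 7.252e-03 mm/s.
R = 7.252e-03 × 3600 = 26.1 mm/hr.
Over 11 h: total = 26.1 × 11 = 287.1 ≈ 287 mm.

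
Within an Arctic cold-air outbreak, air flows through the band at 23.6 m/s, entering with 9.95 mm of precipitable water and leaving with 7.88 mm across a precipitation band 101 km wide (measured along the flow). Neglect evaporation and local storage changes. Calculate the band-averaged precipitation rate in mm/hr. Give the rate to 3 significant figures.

Column moisture flux per unit crosswind length is F = V × PW.
Inflow: F_in = 23.6 × 9.95 = 234.82 mm·m/s
Outflow: F_out = 23.6 × 7.88 = 185.968 mm·m/s
Steady-state rate R = (F_in − F_out)/L = (234.82 − 185.968) / 101000 m = 4.837e-04 mm/s.
R = 4.837e-04 × 3600 = 1.74 mm/hr.

R ≈ 1.74 mm/hr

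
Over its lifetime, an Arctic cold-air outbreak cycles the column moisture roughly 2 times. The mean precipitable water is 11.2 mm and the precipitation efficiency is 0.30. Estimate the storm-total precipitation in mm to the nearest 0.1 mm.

Each cycle deposits ε × PW = 0.30 × 11.2 = 3.36 mm.
Over 2 cycles: 2 × 3.36 = 6.7 mm.

precipitation ≈ 6.7 mm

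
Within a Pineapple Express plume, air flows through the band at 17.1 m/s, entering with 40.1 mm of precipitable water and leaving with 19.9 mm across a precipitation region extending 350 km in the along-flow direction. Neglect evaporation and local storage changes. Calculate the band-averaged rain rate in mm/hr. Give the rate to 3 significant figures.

R ≈ 3.55 mm/hr

Column moisture flux per unit crosswind length is F = V × PW.
Inflow: F_in = 17.1 × 40.1 = 685.71 mm·m/s
Outflow: F_out = 17.1 × 19.9 = 340.29 mm·m/s
Steady-state rate R = (F_in − F_out)/L = (685.71 − 340.29) / 350000 m = 9.869e-04 mm/s.
R = 9.869e-04 × 3600 = 3.55 mm/hr.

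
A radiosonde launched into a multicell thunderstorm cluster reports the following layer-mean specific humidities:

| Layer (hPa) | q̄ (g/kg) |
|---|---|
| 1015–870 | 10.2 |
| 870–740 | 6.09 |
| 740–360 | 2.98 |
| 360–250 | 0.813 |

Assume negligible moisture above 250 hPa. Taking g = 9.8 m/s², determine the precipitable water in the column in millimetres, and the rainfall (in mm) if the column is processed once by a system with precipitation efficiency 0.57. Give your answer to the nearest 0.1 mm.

Precipitable water is the column-integrated vapour mass per unit area: PW = (1/g) Σ q̄ Δp, with q in kg/kg and Δp in Pa (1 kg/m² of water = 1 mm).
Layer 1015–870 hPa: Δp = 145 hPa = 14500 Pa, q̄ = 0.0102 kg/kg → 0.0102 × 14500 / 9.8 = 15.09 mm
Layer 870–740 hPa: Δp = 130 hPa = 13000 Pa, q̄ = 0.00609 kg/kg → 0.00609 × 13000 / 9.8 = 8.08 mm
Layer 740–360 hPa: Δp = 380 hPa = 38000 Pa, q̄ = 0.00298 kg/kg → 0.00298 × 38000 / 9.8 = 11.56 mm
Layer 360–250 hPa: Δp = 110 hPa = 11000 Pa, q̄ = 0.000813 kg/kg → 0.000813 × 11000 / 9.8 = 0.91 mm
PW = 15.09 + 8.08 + 11.56 + 0.91 = 35.64 ≈ 35.6 mm.
Rainfall = ε × PW = 0.57 × 35.6 = 20.3 mm.

PW ≈ 35.6 mm; rainfall ≈ 20.3 mm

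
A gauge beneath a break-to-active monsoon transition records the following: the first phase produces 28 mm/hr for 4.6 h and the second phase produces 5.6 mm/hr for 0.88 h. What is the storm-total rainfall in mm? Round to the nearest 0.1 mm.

Total = Σ Rᵢ Δtᵢ = 28 × 4.6 + 5.6 × 0.88
      = 128.8 + 4.928 = 133.7 mm.

total ≈ 133.7 mm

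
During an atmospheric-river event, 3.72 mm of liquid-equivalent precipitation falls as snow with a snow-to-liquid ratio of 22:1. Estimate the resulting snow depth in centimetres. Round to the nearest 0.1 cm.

Snow depth = liquid × ratio = 3.72 mm × 22 = 81.84 mm = 8.2 cm.

snow depth ≈ 8.2 cm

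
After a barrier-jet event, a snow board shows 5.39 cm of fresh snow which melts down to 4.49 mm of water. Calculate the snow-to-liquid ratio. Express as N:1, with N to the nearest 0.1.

ratio ≈ 12.0

Ratio = snow depth / SWE = 53.9 mm / 4.49 mm = 12.0, i.e. 12.0:1.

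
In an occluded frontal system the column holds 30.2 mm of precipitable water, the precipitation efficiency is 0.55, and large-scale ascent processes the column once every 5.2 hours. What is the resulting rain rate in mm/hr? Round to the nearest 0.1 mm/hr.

Each overturning extracts ε × PW = 0.55 × 30.2 = 16.61 mm.
Rate = ε·PW / τ = 16.61 / 5.2 h = 3.2 mm/hr.

R ≈ 3.2 mm/hr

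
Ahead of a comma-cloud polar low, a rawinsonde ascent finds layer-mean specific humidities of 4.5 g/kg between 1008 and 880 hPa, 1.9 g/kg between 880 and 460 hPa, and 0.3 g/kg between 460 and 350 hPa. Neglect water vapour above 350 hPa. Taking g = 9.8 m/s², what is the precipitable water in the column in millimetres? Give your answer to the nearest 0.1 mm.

PW ≈ 14.4 mm

Precipitable water is the column-integrated vapour mass per unit area: PW = (1/g) Σ q̄ Δp, with q in kg/kg and Δp in Pa (1 kg/m² of water = 1 mm).
Layer 1008–880 hPa: Δp = 128 hPa = 12800 Pa, q̄ = 0.0045 kg/kg → 0.0045 × 12800 / 9.8 = 5.88 mm
Layer 880–460 hPa: Δp = 420 hPa = 42000 Pa, q̄ = 0.0019 kg/kg → 0.0019 × 42000 / 9.8 = 8.14 mm
Layer 460–350 hPa: Δp = 110 hPa = 11000 Pa, q̄ = 0.0003 kg/kg → 0.0003 × 11000 / 9.8 = 0.34 mm
PW = 5.88 + 8.14 + 0.34 = 14.36 ≈ 14.4 mm.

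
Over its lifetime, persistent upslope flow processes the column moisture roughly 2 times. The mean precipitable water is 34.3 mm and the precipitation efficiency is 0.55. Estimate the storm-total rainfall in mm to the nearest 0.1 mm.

Each cycle deposits ε × PW = 0.55 × 34.3 = 18.865 mm.
Over 2 cycles: 2 × 18.865 = 37.7 mm.

rainfall ≈ 37.7 mm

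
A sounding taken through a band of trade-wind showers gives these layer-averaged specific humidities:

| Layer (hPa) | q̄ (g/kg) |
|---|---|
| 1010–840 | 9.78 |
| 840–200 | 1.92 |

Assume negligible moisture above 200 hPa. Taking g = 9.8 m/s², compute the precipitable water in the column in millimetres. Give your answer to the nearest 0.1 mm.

Precipitable water is the column-integrated vapour mass per unit area: PW = (1/g) Σ q̄ Δp, with q in kg/kg and Δp in Pa (1 kg/m² of water = 1 mm).
Layer 1010–840 hPa: Δp = 170 hPa = 17000 Pa, q̄ = 0.00978 kg/kg → 0.00978 × 17000 / 9.8 = 16.97 mm
Layer 840–200 hPa: Δp = 640 hPa = 64000 Pa, q̄ = 0.00192 kg/kg → 0.00192 × 64000 / 9.8 = 12.54 mm
PW = 16.97 + 12.54 = 29.51 ≈ 29.5 mm.

PW ≈ 29.5 mm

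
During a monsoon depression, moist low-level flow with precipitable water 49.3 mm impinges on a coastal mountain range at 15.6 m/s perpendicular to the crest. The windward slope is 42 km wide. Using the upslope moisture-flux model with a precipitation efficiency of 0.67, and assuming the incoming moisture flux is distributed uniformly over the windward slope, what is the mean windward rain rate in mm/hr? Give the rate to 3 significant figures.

R ≈ 44.2 mm/hr

Incoming column moisture flux per unit ridge length: F = V × PW = 15.6 × 49.3 = 769.08 mm·m/s.
Spread over the 42 km slope with efficiency ε = 0.67: R = ε·F/W = 0.67 × 769.08 / 42000 m = 1.227e-02 mm/s.
R = 1.227e-02 × 3600 = 44.2 mm/hr.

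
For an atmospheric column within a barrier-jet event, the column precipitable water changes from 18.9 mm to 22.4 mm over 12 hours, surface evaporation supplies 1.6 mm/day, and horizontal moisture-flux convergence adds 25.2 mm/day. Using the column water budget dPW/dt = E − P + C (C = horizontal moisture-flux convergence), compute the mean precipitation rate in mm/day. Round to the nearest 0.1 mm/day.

P ≈ 19.8 mm/day

dPW/dt = (22.4 − 18.9) mm / (12/24 day) = +7.000 mm/day.
P = E + C − dPW/dt = 1.6 + (25.2) − (+7.000) = 19.8 mm/day.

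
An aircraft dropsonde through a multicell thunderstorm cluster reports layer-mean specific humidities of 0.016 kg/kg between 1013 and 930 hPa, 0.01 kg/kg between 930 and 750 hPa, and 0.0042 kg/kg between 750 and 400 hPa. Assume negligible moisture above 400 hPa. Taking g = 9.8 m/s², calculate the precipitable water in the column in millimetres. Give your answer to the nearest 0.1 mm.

Precipitable water is the column-integrated vapour mass per unit area: PW = (1/g) Σ q̄ Δp, with q in kg/kg and Δp in Pa (1 kg/m² of water = 1 mm).
Layer 1013–930 hPa: Δp = 83 hPa = 8300 Pa, q̄ = 0.016 kg/kg → 0.016 × 8300 / 9.8 = 13.55 mm
Layer 930–750 hPa: Δp = 180 hPa = 18000 Pa, q̄ = 0.01 kg/kg → 0.01 × 18000 / 9.8 = 18.37 mm
Layer 750–400 hPa: Δp = 350 hPa = 35000 Pa, q̄ = 0.0042 kg/kg → 0.0042 × 35000 / 9.8 = 15.00 mm
PW = 13.55 + 18.37 + 15.00 = 46.92 ≈ 46.9 mm.

PW ≈ 46.9 mm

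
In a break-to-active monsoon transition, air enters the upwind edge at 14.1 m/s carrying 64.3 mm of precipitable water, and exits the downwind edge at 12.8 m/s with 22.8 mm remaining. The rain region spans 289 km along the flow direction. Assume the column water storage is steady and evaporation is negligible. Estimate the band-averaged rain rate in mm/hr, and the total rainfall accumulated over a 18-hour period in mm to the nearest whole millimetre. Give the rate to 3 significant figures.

Column moisture flux per unit crosswind length is F = V × PW.
Inflow: F_in = 14.1 × 64.3 = 906.63 mm·m/s
Outflow: F_out = 12.8 × 22.8 = 291.84 mm·m/s
Steady-state rate R = (F_in − F_out)/L = (906.63 − 291.84) / 289000 m = 2.127e-03 mm/s.
R = 2.127e-03 × 3600 = 7.66 mm/hr.
Over 18 h: total = 7.66 × 18 = 137.88 ≈ 138 mm.

R ≈ 7.66 mm/hr; total ≈ 138 mm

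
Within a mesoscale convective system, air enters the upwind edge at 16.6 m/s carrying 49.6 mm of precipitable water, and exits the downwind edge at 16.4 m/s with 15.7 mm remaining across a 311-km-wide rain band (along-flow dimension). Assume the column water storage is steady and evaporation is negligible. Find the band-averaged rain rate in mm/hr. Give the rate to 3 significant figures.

Column moisture flux per unit crosswind length is F = V × PW.
Inflow: F_in = 16.6 × 49.6 = 823.36 mm·m/s
Outflow: F_out = 16.4 × 15.7 = 257.48 mm·m/s
Steady-state rate R = (F_in − F_out)/L = (823.36 − 257.48) / 311000 m = 1.820e-03 mm/s.
R = 1.820e-03 × 3600 = 6.55 mm/hr.

R ≈ 6.55 mm/hr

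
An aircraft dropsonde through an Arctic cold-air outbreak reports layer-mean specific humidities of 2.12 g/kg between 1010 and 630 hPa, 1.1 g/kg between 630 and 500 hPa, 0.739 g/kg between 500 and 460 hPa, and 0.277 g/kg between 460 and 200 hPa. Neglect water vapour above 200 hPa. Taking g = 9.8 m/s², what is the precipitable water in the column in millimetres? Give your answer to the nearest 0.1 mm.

Precipitable water is the column-integrated vapour mass per unit area: PW = (1/g) Σ q̄ Δp, with q in kg/kg and Δp in Pa (1 kg/m² of water = 1 mm).
Layer 1010–630 hPa: Δp = 380 hPa = 38000 Pa, q̄ = 0.00212 kg/kg → 0.00212 × 38000 / 9.8 = 8.22 mm
Layer 630–500 hPa: Δp = 130 hPa = 13000 Pa, q̄ = 0.0011 kg/kg → 0.0011 × 13000 / 9.8 = 1.46 mm
Layer 500–460 hPa: Δp = 40 hPa = 4000 Pa, q̄ = 0.000739 kg/kg → 0.000739 × 4000 / 9.8 = 0.30 mm
Layer 460–200 hPa: Δp = 260 hPa = 26000 Pa, q̄ = 0.000277 kg/kg → 0.000277 × 26000 / 9.8 = 0.73 mm
PW = 8.22 + 1.46 + 0.30 + 0.73 = 10.71 ≈ 10.7 mm.

PW ≈ 10.7 mm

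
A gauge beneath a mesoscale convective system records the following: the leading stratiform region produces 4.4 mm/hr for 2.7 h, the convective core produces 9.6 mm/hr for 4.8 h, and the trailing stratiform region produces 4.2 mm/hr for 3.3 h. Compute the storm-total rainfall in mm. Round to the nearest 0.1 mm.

Total = Σ Rᵢ Δtᵢ = 4.4 × 2.7 + 9.6 × 4.8 + 4.2 × 3.3
      = 11.88 + 46.08 + 13.86 = 71.8 mm.

total ≈ 71.8 mm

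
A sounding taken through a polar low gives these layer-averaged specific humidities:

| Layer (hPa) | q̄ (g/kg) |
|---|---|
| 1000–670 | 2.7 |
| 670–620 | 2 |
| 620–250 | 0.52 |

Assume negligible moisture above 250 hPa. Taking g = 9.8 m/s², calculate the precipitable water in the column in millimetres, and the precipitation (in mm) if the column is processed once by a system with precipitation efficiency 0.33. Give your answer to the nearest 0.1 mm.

Precipitable water is the column-integrated vapour mass per unit area: PW = (1/g) Σ q̄ Δp, with q in kg/kg and Δp in Pa (1 kg/m² of water = 1 mm).
Layer 1000–670 hPa: Δp = 330 hPa = 33000 Pa, q̄ = 0.0027 kg/kg → 0.0027 × 33000 / 9.8 = 9.09 mm
Layer 670–620 hPa: Δp = 50 hPa = 5000 Pa, q̄ = 0.002 kg/kg → 0.002 × 5000 / 9.8 = 1.02 mm
Layer 620–250 hPa: Δp = 370 hPa = 37000 Pa, q̄ = 0.00052 kg/kg → 0.00052 × 37000 / 9.8 = 1.96 mm
PW = 9.09 + 1.02 + 1.96 = 12.07 ≈ 12.1 mm.
Precipitation = ε × PW = 0.33 × 12.1 = 4.0 mm.

PW ≈ 12.1 mm; precipitation ≈ 4.0 mm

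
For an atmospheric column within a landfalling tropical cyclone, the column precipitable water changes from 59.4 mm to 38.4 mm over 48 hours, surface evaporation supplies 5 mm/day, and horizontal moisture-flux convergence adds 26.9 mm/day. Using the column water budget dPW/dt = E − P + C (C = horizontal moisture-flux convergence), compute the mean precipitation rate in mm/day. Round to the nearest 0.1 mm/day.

P ≈ 42.4 mm/day

dPW/dt = (38.4 − 59.4) mm / (48/24 day) = -10.500 mm/day.
P = E + C − dPW/dt = 5 + (26.9) − (-10.500) = 42.4 mm/day.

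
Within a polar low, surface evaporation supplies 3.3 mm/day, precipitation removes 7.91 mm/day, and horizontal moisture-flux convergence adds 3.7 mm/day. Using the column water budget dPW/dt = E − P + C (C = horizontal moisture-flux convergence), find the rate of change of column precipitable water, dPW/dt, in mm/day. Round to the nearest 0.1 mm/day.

dPW/dt ≈ -0.9 mm/day

dPW/dt = E − P + C = 3.3 − 7.91 + (3.7) = -0.9 mm/day.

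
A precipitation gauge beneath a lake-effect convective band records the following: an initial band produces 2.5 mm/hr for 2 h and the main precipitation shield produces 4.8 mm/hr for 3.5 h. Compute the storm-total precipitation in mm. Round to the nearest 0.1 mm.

Total = Σ Rᵢ Δtᵢ = 2.5 × 2 + 4.8 × 3.5
      = 5 + 16.8 = 21.8 mm.

total ≈ 21.8 mm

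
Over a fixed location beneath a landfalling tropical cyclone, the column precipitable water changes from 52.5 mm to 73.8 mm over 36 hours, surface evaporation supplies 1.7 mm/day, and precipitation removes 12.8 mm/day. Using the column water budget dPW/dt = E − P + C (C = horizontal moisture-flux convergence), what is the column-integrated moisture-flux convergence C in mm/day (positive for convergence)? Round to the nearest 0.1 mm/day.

dPW/dt = (73.8 − 52.5) mm / (36/24 day) = +14.200 mm/day.
C = dPW/dt − E + P = (+14.200) − 1.7 + 12.8 = 25.3 mm/day.

C ≈ 25.3 mm/day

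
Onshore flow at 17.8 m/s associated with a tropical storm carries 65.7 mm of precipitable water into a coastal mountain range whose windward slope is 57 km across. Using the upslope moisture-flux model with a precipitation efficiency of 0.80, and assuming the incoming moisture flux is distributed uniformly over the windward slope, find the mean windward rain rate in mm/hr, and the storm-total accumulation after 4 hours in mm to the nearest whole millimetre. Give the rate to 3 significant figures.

R ≈ 59.1 mm/hr; total ≈ 236 mm

Incoming column moisture flux per unit ridge length: F = V × PW = 17.8 × 65.7 = 1169.46 mm·m/s.
Spread over the 57 km slope with efficiency ε = 0.80: R = ε·F/W = 0.80 × 1169.46 / 57000 m = 1.641e-02 mm/s.
R = 1.641e-02 × 3600 = 59.1 mm/hr.
Over 4 h: total = 59.1 × 4 = 236.4 ≈ 236 mm.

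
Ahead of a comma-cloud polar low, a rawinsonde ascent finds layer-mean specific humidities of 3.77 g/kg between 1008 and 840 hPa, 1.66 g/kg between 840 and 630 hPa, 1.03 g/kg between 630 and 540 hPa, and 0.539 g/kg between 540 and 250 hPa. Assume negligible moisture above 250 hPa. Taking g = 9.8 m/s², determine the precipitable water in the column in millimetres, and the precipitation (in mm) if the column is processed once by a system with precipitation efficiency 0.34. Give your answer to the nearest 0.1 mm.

PW ≈ 12.6 mm; precipitation ≈ 4.3 mm

Precipitable water is the column-integrated vapour mass per unit area: PW = (1/g) Σ q̄ Δp, with q in kg/kg and Δp in Pa (1 kg/m² of water = 1 mm).
Layer 1008–840 hPa: Δp = 168 hPa = 16800 Pa, q̄ = 0.00377 kg/kg → 0.00377 × 16800 / 9.8 = 6.46 mm
Layer 840–630 hPa: Δp = 210 hPa = 21000 Pa, q̄ = 0.00166 kg/kg → 0.00166 × 21000 / 9.8 = 3.56 mm
Layer 630–540 hPa: Δp = 90 hPa = 9000 Pa, q̄ = 0.00103 kg/kg → 0.00103 × 9000 / 9.8 = 0.95 mm
Layer 540–250 hPa: Δp = 290 hPa = 29000 Pa, q̄ = 0.000539 kg/kg → 0.000539 × 29000 / 9.8 = 1.59 mm
PW = 6.46 + 3.56 + 0.95 + 1.59 = 12.56 ≈ 12.6 mm.
Precipitation = ε × PW = 0.34 × 12.6 = 4.3 mm.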